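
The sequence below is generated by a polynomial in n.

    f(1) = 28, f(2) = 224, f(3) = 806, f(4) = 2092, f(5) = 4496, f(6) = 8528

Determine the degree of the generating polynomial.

D1: 196, 582, 1286, 2404, 4032
D2: 386, 704, 1118, 1628
D3: 318, 414, 510
D4: 96, 96
The fourth differences are constant, so the polynomial has degree 4.

4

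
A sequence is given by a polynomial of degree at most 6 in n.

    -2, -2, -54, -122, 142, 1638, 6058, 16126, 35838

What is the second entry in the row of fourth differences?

552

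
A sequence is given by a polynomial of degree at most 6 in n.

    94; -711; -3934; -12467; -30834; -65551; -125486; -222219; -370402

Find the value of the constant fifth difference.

Δ: -805, -3223, -8533, -18367, -34717, -59935, -96733, -148183
Δ²: -2418, -5310, -9834, -16350, -25218, -36798, -51450
Δ³: -2892, -4524, -6516, -8868, -11580, -14652
Δ⁴: -1632, -1992, -2352, -2712, -3072
Δ⁵: -360, -360, -360, -360

-360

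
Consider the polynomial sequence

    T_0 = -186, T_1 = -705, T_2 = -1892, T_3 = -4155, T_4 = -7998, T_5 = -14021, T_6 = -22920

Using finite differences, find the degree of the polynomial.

-519, -1187, -2263, -3843, -6023, -8899
-668, -1076, -1580, -2180, -2876
-408, -504, -600, -696
-96, -96, -96
The fourth differences are constant, so the polynomial has degree 4.

4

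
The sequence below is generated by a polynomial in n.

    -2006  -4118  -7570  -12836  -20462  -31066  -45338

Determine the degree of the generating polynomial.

4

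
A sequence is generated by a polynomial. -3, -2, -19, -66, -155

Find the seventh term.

-507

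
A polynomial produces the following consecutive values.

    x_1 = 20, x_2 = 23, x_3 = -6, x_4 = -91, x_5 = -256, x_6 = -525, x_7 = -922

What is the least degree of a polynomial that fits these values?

3, -29, -85, -165, -269, -397
-32, -56, -80, -104, -128
-24, -24, -24, -24
The third differences are constant, so the polynomial has degree 3.

3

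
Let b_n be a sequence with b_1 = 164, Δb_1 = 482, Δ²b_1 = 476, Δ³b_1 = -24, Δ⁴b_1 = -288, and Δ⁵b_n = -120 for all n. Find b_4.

3014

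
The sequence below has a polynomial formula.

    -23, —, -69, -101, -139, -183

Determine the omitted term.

-43

Using the last 4 terms:
First differences: -32  -38  -44
Second differences: -6  -6
Constant second difference = -6.
Extend backward: -32 + 6 = -26;  -69 + 26 = -43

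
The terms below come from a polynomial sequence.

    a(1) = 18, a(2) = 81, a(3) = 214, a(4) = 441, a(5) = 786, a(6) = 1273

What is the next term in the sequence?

1926

63, 133, 227, 345, 487
70, 94, 118, 142
24, 24, 24
Third differences constant at 24.
142 + 24 = 166;  487 + 166 = 653;  1273 + 653 = 1926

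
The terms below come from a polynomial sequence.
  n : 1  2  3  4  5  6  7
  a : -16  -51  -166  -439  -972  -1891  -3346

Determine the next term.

-5511

D1: -35, -115, -273, -533, -919, -1455
D2: -80, -158, -260, -386, -536
D3: -78, -102, -126, -150
D4: -24, -24, -24
Constant fourth difference = -24, so extend:
-150 − 24 = -174;  -536 − 174 = -710;  -1455 − 710 = -2165;  -3346 − 2165 = -5511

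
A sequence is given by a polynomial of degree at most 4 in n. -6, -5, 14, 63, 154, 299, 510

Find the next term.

1  19  49  91  145  211
18  30  42  54  66
12  12  12  12
Third differences constant at 12.
66 + 12 = 78;  211 + 78 = 289;  510 + 289 = 799

799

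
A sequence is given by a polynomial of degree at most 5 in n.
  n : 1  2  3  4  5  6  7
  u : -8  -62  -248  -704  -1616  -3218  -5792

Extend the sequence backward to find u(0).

4

Δ: -54, -186, -456, -912, -1602, -2574
Δ²: -132, -270, -456, -690, -972
Δ³: -138, -186, -234, -282
Δ⁴: -48, -48, -48
The fourth differences are constant at -48.
Work back: -138 + 48 = -90;  -132 + 90 = -42;  -54 + 42 = -12;  -8 + 12 = 4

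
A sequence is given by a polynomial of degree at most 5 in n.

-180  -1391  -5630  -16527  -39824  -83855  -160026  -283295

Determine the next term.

-1211 , -4239 , -10897 , -23297 , -44031 , -76171 , -123269
-3028 , -6658 , -12400 , -20734 , -32140 , -47098
-3630 , -5742 , -8334 , -11406 , -14958
-2112 , -2592 , -3072 , -3552
-480 , -480 , -480
Fifth differences constant at -480.
-3552 − 480 = -4032;  -14958 − 4032 = -18990;  -47098 − 18990 = -66088;  -123269 − 66088 = -189357;  -283295 − 189357 = -472652

-472652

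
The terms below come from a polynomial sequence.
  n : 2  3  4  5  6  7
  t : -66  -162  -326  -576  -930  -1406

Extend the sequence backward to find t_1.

D1: -96  -164  -250  -354  -476
D2: -68  -86  -104  -122
D3: -18  -18  -18
The third differences are constant at -18.
Work back: -68 + 18 = -50;  -96 + 50 = -46;  -66 + 46 = -20

-20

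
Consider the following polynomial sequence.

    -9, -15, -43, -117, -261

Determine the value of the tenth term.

Δ: -6 , -28 , -74 , -144
Δ²: -22 , -46 , -70
Δ³: -24 , -24
The third differences are constant (-24).
-70 − 24 = -94;  -144 − 94 = -238;  -261 − 238 = -499
-94 − 24 = -118;  -238 − 118 = -356;  -499 − 356 = -855
-118 − 24 = -142;  -356 − 142 = -498;  -855 − 498 = -1353
-142 − 24 = -166;  -498 − 166 = -664;  -1353 − 664 = -2017
-166 − 24 = -190;  -664 − 190 = -854;  -2017 − 854 = -2871

-2871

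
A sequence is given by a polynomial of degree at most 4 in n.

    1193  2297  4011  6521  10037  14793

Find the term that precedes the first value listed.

537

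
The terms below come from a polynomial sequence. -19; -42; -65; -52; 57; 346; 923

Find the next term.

First differences: -23, -23, 13, 109, 289, 577
Second differences: 0, 36, 96, 180, 288
Third differences: 36, 60, 84, 108
Fourth differences: 24, 24, 24
Fourth differences constant at 24.
108 + 24 = 132;  288 + 132 = 420;  577 + 420 = 997;  923 + 997 = 1920

1920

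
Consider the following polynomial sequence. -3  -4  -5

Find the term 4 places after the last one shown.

First differences: -1 , -1
The first differences are constant (-1).
-5 − 1 = -6
-6 − 1 = -7
-7 − 1 = -8
-8 − 1 = -9

-9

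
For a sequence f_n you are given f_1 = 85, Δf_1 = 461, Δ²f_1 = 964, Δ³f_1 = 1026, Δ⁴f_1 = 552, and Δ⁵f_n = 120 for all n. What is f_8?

Build the table forward from the leading diagonal:
D5: 120  120  120  120  120  120  120  120
D4: 552  672  792  912  1032  1152  1272  1392
D3: 1026  1578  2250  3042  3954  4986  6138  7410
D2: 964  1990  3568  5818  8860  12814  17800  23938
D1: 461  1425  3415  6983  12801  21661  34475  52275
f: 85  546  1971  5386  12369  25170  46831  81306

81306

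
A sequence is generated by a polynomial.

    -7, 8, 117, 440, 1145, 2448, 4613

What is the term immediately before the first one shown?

0

First differences: 15  109  323  705  1303  2165
Second differences: 94  214  382  598  862
Third differences: 120  168  216  264
Fourth differences: 48  48  48
The fourth differences are constant at 48.
Work back: 120 − 48 = 72;  94 − 72 = 22;  15 − 22 = -7;  -7 + 7 = 0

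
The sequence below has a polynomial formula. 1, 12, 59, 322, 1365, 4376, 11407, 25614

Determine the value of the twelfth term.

11  47  263  1043  3011  7031  14207
36  216  780  1968  4020  7176
180  564  1188  2052  3156
384  624  864  1104
240  240  240
Constant fifth difference = 240, so extend:
1104 + 240 = 1344;  3156 + 1344 = 4500;  7176 + 4500 = 11676;  14207 + 11676 = 25883;  25614 + 25883 = 51497
1344 + 240 = 1584;  4500 + 1584 = 6084;  11676 + 6084 = 17760;  25883 + 17760 = 43643;  51497 + 43643 = 95140
1584 + 240 = 1824;  6084 + 1824 = 7908;  17760 + 7908 = 25668;  43643 + 25668 = 69311;  95140 + 69311 = 164451
1824 + 240 = 2064;  7908 + 2064 = 9972;  25668 + 9972 = 35640;  69311 + 35640 = 104951;  164451 + 104951 = 269402

269402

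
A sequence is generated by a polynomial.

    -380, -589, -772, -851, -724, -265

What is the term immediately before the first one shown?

-199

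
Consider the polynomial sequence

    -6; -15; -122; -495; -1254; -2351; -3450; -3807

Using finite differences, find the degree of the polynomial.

5

D1: -9, -107, -373, -759, -1097, -1099, -357
D2: -98, -266, -386, -338, -2, 742
D3: -168, -120, 48, 336, 744
D4: 48, 168, 288, 408
D5: 120, 120, 120
The fifth differences are constant, so the polynomial has degree 5.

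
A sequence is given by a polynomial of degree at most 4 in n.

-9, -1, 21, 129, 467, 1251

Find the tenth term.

Δ: 8 , 22 , 108 , 338 , 784
Δ²: 14 , 86 , 230 , 446
Δ³: 72 , 144 , 216
Δ⁴: 72 , 72
Fourth differences constant at 72.
216 + 72 = 288;  446 + 288 = 734;  784 + 734 = 1518;  1251 + 1518 = 2769
288 + 72 = 360;  734 + 360 = 1094;  1518 + 1094 = 2612;  2769 + 2612 = 5381
360 + 72 = 432;  1094 + 432 = 1526;  2612 + 1526 = 4138;  5381 + 4138 = 9519
432 + 72 = 504;  1526 + 504 = 2030;  4138 + 2030 = 6168;  9519 + 6168 = 15687

15687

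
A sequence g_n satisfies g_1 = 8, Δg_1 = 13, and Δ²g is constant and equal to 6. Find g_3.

40

Build the table forward from the leading diagonal:
Δ²: 6  6  6
Δ: 13  19  25
g: 8  21  40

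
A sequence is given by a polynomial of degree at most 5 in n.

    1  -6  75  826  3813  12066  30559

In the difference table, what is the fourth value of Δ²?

First differences: -7, 81, 751, 2987, 8253, 18493
Second differences: 88, 670, 2236, 5266, 10240
Third differences: 582, 1566, 3030, 4974
Fourth differences: 984, 1464, 1944
Fifth differences: 480, 480

5266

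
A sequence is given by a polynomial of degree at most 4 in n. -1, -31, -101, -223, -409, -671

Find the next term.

D1: -30  -70  -122  -186  -262
D2: -40  -52  -64  -76
D3: -12  -12  -12
The third differences are constant (-12).
-76 − 12 = -88;  -262 − 88 = -350;  -671 − 350 = -1021

-1021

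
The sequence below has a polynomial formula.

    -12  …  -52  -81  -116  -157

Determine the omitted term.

Using the last 4 terms:
-29  -35  -41
-6  -6
Constant second difference = -6.
Extend backward: -29 + 6 = -23;  -52 + 23 = -29

-29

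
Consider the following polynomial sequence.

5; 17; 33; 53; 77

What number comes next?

First differences: 12, 16, 20, 24
Second differences: 4, 4, 4
The second differences are constant (4).
24 + 4 = 28;  77 + 28 = 105

105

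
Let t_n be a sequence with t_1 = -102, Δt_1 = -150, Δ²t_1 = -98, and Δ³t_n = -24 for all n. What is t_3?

-500

Build the table forward from the leading diagonal:
D3: -24, -24, -24
D2: -98, -122, -146
D1: -150, -248, -370
t: -102, -252, -500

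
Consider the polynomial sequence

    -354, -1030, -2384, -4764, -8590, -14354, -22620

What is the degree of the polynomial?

D1: -676, -1354, -2380, -3826, -5764, -8266
D2: -678, -1026, -1446, -1938, -2502
D3: -348, -420, -492, -564
D4: -72, -72, -72
The fourth differences are constant, so the polynomial has degree 4.

4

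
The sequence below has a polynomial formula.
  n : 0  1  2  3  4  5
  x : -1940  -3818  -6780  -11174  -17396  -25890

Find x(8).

D1: -1878  -2962  -4394  -6222  -8494
D2: -1084  -1432  -1828  -2272
D3: -348  -396  -444
D4: -48  -48
Constant fourth difference = -48, so extend:
-444 − 48 = -492;  -2272 − 492 = -2764;  -8494 − 2764 = -11258;  -25890 − 11258 = -37148
-492 − 48 = -540;  -2764 − 540 = -3304;  -11258 − 3304 = -14562;  -37148 − 14562 = -51710
-540 − 48 = -588;  -3304 − 588 = -3892;  -14562 − 3892 = -18454;  -51710 − 18454 = -70164

-70164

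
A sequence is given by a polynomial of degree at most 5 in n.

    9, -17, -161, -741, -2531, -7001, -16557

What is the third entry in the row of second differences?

-1210

Δ: -26, -144, -580, -1790, -4470, -9556
Δ²: -118, -436, -1210, -2680, -5086
Δ³: -318, -774, -1470, -2406
Δ⁴: -456, -696, -936
Δ⁵: -240, -240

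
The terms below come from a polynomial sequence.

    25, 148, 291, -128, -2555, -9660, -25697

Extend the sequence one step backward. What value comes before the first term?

Δ: 123  143  -419  -2427  -7105  -16037
Δ²: 20  -562  -2008  -4678  -8932
Δ³: -582  -1446  -2670  -4254
Δ⁴: -864  -1224  -1584
Δ⁵: -360  -360
The fifth differences are constant at -360.
Work back: -864 + 360 = -504;  -582 + 504 = -78;  20 + 78 = 98;  123 − 98 = 25;  25 − 25 = 0

0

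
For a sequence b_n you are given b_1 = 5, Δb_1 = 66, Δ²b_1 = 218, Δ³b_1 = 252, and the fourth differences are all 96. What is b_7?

10151

Build the table forward from the leading diagonal:
Fourth differences: 96, 96, 96, 96, 96, 96, 96
Third differences: 252, 348, 444, 540, 636, 732, 828
Second differences: 218, 470, 818, 1262, 1802, 2438, 3170
First differences: 66, 284, 754, 1572, 2834, 4636, 7074
b: 5, 71, 355, 1109, 2681, 5515, 10151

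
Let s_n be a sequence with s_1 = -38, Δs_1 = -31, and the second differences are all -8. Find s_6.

Build the table forward from the leading diagonal:
D2: -8, -8, -8, -8, -8, -8
D1: -31, -39, -47, -55, -63, -71
s: -38, -69, -108, -155, -210, -273

-273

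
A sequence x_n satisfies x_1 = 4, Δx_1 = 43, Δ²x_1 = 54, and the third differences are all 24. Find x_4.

Build the table forward from the leading diagonal:
Δ³: 24, 24, 24, 24
Δ²: 54, 78, 102, 126
Δ: 43, 97, 175, 277
x: 4, 47, 144, 319

319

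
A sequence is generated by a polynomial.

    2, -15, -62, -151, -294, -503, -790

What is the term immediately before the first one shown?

First differences: -17  -47  -89  -143  -209  -287
Second differences: -30  -42  -54  -66  -78
Third differences: -12  -12  -12  -12
The third differences are constant at -12.
Work back: -30 + 12 = -18;  -17 + 18 = 1;  2 − 1 = 1

1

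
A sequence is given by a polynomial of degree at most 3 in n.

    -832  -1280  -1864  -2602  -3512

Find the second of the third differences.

-18

First differences: -448, -584, -738, -910
Second differences: -136, -154, -172
Third differences: -18, -18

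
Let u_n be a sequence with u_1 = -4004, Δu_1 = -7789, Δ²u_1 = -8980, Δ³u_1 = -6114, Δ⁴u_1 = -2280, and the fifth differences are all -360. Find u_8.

-548457

Build the table forward from the leading diagonal:
D5: -360, -360, -360, -360, -360, -360, -360, -360
D4: -2280, -2640, -3000, -3360, -3720, -4080, -4440, -4800
D3: -6114, -8394, -11034, -14034, -17394, -21114, -25194, -29634
D2: -8980, -15094, -23488, -34522, -48556, -65950, -87064, -112258
D1: -7789, -16769, -31863, -55351, -89873, -138429, -204379, -291443
u: -4004, -11793, -28562, -60425, -115776, -205649, -344078, -548457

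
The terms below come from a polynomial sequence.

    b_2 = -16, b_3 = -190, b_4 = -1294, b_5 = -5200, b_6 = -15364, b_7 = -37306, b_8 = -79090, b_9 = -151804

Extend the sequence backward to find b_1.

-4

First differences: -174  -1104  -3906  -10164  -21942  -41784  -72714
Second differences: -930  -2802  -6258  -11778  -19842  -30930
Third differences: -1872  -3456  -5520  -8064  -11088
Fourth differences: -1584  -2064  -2544  -3024
Fifth differences: -480  -480  -480
The fifth differences are constant at -480.
Work back: -1584 + 480 = -1104;  -1872 + 1104 = -768;  -930 + 768 = -162;  -174 + 162 = -12;  -16 + 12 = -4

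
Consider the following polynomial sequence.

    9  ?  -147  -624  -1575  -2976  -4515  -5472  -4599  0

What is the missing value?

Using the last 8 terms:
D1: -477, -951, -1401, -1539, -957, 873, 4599
D2: -474, -450, -138, 582, 1830, 3726
D3: 24, 312, 720, 1248, 1896
D4: 288, 408, 528, 648
D5: 120, 120, 120
Constant fifth difference = 120.
Extend backward: 288 − 120 = 168;  24 − 168 = -144;  -474 + 144 = -330;  -477 + 330 = -147;  -147 + 147 = 0

0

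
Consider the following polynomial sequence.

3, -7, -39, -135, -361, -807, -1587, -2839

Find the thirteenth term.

D1: -10, -32, -96, -226, -446, -780, -1252
D2: -22, -64, -130, -220, -334, -472
D3: -42, -66, -90, -114, -138
D4: -24, -24, -24, -24
The fourth differences are constant (-24).
-138 − 24 = -162;  -472 − 162 = -634;  -1252 − 634 = -1886;  -2839 − 1886 = -4725
-162 − 24 = -186;  -634 − 186 = -820;  -1886 − 820 = -2706;  -4725 − 2706 = -7431
-186 − 24 = -210;  -820 − 210 = -1030;  -2706 − 1030 = -3736;  -7431 − 3736 = -11167
-210 − 24 = -234;  -1030 − 234 = -1264;  -3736 − 1264 = -5000;  -11167 − 5000 = -16167
-234 − 24 = -258;  -1264 − 258 = -1522;  -5000 − 1522 = -6522;  -16167 − 6522 = -22689

-22689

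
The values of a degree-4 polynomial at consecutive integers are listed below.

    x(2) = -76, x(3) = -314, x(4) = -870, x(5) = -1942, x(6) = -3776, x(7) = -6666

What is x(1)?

Δ: -238  -556  -1072  -1834  -2890
Δ²: -318  -516  -762  -1056
Δ³: -198  -246  -294
Δ⁴: -48  -48
The fourth differences are constant at -48.
Work back: -198 + 48 = -150;  -318 + 150 = -168;  -238 + 168 = -70;  -76 + 70 = -6

-6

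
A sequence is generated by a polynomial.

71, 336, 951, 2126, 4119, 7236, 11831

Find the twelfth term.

72726

D1: 265, 615, 1175, 1993, 3117, 4595
D2: 350, 560, 818, 1124, 1478
D3: 210, 258, 306, 354
D4: 48, 48, 48
Constant fourth difference = 48, so extend:
354 + 48 = 402;  1478 + 402 = 1880;  4595 + 1880 = 6475;  11831 + 6475 = 18306
402 + 48 = 450;  1880 + 450 = 2330;  6475 + 2330 = 8805;  18306 + 8805 = 27111
450 + 48 = 498;  2330 + 498 = 2828;  8805 + 2828 = 11633;  27111 + 11633 = 38744
498 + 48 = 546;  2828 + 546 = 3374;  11633 + 3374 = 15007;  38744 + 15007 = 53751
546 + 48 = 594;  3374 + 594 = 3968;  15007 + 3968 = 18975;  53751 + 18975 = 72726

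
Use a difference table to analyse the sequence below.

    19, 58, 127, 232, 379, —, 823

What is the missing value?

574

Using the first 5 terms:
First differences: 39, 69, 105, 147
Second differences: 30, 36, 42
Third differences: 6, 6
Constant third difference = 6.
Extend forward: 42 + 6 = 48;  147 + 48 = 195;  379 + 195 = 574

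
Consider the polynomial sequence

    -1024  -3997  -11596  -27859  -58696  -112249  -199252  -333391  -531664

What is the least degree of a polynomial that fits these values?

-2973, -7599, -16263, -30837, -53553, -87003, -134139, -198273
-4626, -8664, -14574, -22716, -33450, -47136, -64134
-4038, -5910, -8142, -10734, -13686, -16998
-1872, -2232, -2592, -2952, -3312
-360, -360, -360, -360
The fifth differences are constant, so the polynomial has degree 5.

5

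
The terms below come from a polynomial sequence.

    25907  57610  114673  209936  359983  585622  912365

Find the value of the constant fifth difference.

D1: 31703, 57063, 95263, 150047, 225639, 326743
D2: 25360, 38200, 54784, 75592, 101104
D3: 12840, 16584, 20808, 25512
D4: 3744, 4224, 4704
D5: 480, 480

480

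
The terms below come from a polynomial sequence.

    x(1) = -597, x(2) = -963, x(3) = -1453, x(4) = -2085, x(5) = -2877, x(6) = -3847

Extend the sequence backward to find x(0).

-337

Δ: -366, -490, -632, -792, -970
Δ²: -124, -142, -160, -178
Δ³: -18, -18, -18
The third differences are constant at -18.
Work back: -124 + 18 = -106;  -366 + 106 = -260;  -597 + 260 = -337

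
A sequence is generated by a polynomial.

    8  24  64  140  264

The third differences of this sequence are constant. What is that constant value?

12

Δ: 16, 40, 76, 124
Δ²: 24, 36, 48
Δ³: 12, 12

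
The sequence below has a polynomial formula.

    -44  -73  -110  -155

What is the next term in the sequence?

D1: -29  -37  -45
D2: -8  -8
The second differences are constant (-8).
-45 − 8 = -53;  -155 − 53 = -208

-208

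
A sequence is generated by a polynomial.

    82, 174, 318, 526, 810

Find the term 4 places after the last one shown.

2946

First differences: 92  144  208  284
Second differences: 52  64  76
Third differences: 12  12
Constant third difference = 12, so extend:
76 + 12 = 88;  284 + 88 = 372;  810 + 372 = 1182
88 + 12 = 100;  372 + 100 = 472;  1182 + 472 = 1654
100 + 12 = 112;  472 + 112 = 584;  1654 + 584 = 2238
112 + 12 = 124;  584 + 124 = 708;  2238 + 708 = 2946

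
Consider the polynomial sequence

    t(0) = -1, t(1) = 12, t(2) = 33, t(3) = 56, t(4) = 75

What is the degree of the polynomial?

3

D1: 13, 21, 23, 19
D2: 8, 2, -4
D3: -6, -6
The third differences are constant, so the polynomial has degree 3.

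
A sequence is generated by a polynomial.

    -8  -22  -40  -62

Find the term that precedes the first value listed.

Δ: -14  -18  -22
Δ²: -4  -4
The second differences are constant at -4.
Work back: -14 + 4 = -10;  -8 + 10 = 2

2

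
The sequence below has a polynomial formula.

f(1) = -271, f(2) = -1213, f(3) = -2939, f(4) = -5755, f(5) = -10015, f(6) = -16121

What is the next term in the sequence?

-942 , -1726 , -2816 , -4260 , -6106
-784 , -1090 , -1444 , -1846
-306 , -354 , -402
-48 , -48
The fourth differences are constant (-48).
-402 − 48 = -450;  -1846 − 450 = -2296;  -6106 − 2296 = -8402;  -16121 − 8402 = -24523

-24523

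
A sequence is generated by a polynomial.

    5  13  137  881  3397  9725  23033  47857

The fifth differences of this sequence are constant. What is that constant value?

240

First differences: 8, 124, 744, 2516, 6328, 13308, 24824
Second differences: 116, 620, 1772, 3812, 6980, 11516
Third differences: 504, 1152, 2040, 3168, 4536
Fourth differences: 648, 888, 1128, 1368
Fifth differences: 240, 240, 240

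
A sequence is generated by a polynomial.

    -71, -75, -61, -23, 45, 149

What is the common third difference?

Δ: -4, 14, 38, 68, 104
Δ²: 18, 24, 30, 36
Δ³: 6, 6, 6

6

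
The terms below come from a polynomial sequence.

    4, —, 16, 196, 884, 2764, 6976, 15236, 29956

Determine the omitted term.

-4

Using the last 7 terms:
D1: 180  688  1880  4212  8260  14720
D2: 508  1192  2332  4048  6460
D3: 684  1140  1716  2412
D4: 456  576  696
D5: 120  120
Constant fifth difference = 120.
Extend backward: 456 − 120 = 336;  684 − 336 = 348;  508 − 348 = 160;  180 − 160 = 20;  16 − 20 = -4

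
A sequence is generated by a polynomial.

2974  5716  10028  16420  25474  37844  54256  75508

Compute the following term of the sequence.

102470

2742, 4312, 6392, 9054, 12370, 16412, 21252
1570, 2080, 2662, 3316, 4042, 4840
510, 582, 654, 726, 798
72, 72, 72, 72
The fourth differences are constant (72).
798 + 72 = 870;  4840 + 870 = 5710;  21252 + 5710 = 26962;  75508 + 26962 = 102470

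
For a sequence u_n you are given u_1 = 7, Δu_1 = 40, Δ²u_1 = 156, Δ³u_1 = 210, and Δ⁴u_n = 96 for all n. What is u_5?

2039

Build the table forward from the leading diagonal:
D4: 96  96  96  96  96
D3: 210  306  402  498  594
D2: 156  366  672  1074  1572
D1: 40  196  562  1234  2308
u: 7  47  243  805  2039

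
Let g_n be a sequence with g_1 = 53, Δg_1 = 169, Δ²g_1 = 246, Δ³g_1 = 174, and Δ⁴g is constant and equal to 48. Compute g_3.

Build the table forward from the leading diagonal:
Δ⁴: 48  48  48
Δ³: 174  222  270
Δ²: 246  420  642
Δ: 169  415  835
g: 53  222  637

637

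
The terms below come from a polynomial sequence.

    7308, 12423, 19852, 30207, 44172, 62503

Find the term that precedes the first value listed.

5115  7429  10355  13965  18331
2314  2926  3610  4366
612  684  756
72  72
The fourth differences are constant at 72.
Work back: 612 − 72 = 540;  2314 − 540 = 1774;  5115 − 1774 = 3341;  7308 − 3341 = 3967

3967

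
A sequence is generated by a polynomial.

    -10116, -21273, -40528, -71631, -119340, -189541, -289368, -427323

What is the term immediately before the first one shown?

-11157, -19255, -31103, -47709, -70201, -99827, -137955
-8098, -11848, -16606, -22492, -29626, -38128
-3750, -4758, -5886, -7134, -8502
-1008, -1128, -1248, -1368
-120, -120, -120
The fifth differences are constant at -120.
Work back: -1008 + 120 = -888;  -3750 + 888 = -2862;  -8098 + 2862 = -5236;  -11157 + 5236 = -5921;  -10116 + 5921 = -4195

-4195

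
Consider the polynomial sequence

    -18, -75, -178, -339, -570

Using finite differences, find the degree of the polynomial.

3

First differences: -57, -103, -161, -231
Second differences: -46, -58, -70
Third differences: -12, -12
The third differences are constant, so the polynomial has degree 3.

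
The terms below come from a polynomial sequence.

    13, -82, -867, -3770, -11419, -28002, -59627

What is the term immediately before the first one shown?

D1: -95  -785  -2903  -7649  -16583  -31625
D2: -690  -2118  -4746  -8934  -15042
D3: -1428  -2628  -4188  -6108
D4: -1200  -1560  -1920
D5: -360  -360
The fifth differences are constant at -360.
Work back: -1200 + 360 = -840;  -1428 + 840 = -588;  -690 + 588 = -102;  -95 + 102 = 7;  13 − 7 = 6

6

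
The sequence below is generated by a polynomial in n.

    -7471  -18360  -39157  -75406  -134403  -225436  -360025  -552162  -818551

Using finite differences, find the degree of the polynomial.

5

Δ: -10889, -20797, -36249, -58997, -91033, -134589, -192137, -266389
Δ²: -9908, -15452, -22748, -32036, -43556, -57548, -74252
Δ³: -5544, -7296, -9288, -11520, -13992, -16704
Δ⁴: -1752, -1992, -2232, -2472, -2712
Δ⁵: -240, -240, -240, -240
The fifth differences are constant, so the polynomial has degree 5.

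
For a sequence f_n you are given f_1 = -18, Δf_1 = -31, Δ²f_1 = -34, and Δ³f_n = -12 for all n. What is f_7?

-954

Build the table forward from the leading diagonal:
Third differences: -12, -12, -12, -12, -12, -12, -12
Second differences: -34, -46, -58, -70, -82, -94, -106
First differences: -31, -65, -111, -169, -239, -321, -415
f: -18, -49, -114, -225, -394, -633, -954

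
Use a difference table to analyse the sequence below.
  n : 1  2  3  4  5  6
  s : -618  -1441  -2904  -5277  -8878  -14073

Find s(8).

D1: -823, -1463, -2373, -3601, -5195
D2: -640, -910, -1228, -1594
D3: -270, -318, -366
D4: -48, -48
Fourth differences constant at -48.
-366 − 48 = -414;  -1594 − 414 = -2008;  -5195 − 2008 = -7203;  -14073 − 7203 = -21276
-414 − 48 = -462;  -2008 − 462 = -2470;  -7203 − 2470 = -9673;  -21276 − 9673 = -30949

-30949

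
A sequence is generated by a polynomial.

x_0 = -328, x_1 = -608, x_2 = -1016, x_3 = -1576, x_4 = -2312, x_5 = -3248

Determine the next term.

First differences: -280  -408  -560  -736  -936
Second differences: -128  -152  -176  -200
Third differences: -24  -24  -24
Third differences constant at -24.
-200 − 24 = -224;  -936 − 224 = -1160;  -3248 − 1160 = -4408

-4408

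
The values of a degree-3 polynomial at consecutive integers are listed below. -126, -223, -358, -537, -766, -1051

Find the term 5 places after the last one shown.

-3526

First differences: -97, -135, -179, -229, -285
Second differences: -38, -44, -50, -56
Third differences: -6, -6, -6
Constant third difference = -6, so extend:
-56 − 6 = -62;  -285 − 62 = -347;  -1051 − 347 = -1398
-62 − 6 = -68;  -347 − 68 = -415;  -1398 − 415 = -1813
-68 − 6 = -74;  -415 − 74 = -489;  -1813 − 489 = -2302
-74 − 6 = -80;  -489 − 80 = -569;  -2302 − 569 = -2871
-80 − 6 = -86;  -569 − 86 = -655;  -2871 − 655 = -3526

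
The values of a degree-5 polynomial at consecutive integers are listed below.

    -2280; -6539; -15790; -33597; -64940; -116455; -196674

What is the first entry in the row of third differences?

-3564

Δ: -4259, -9251, -17807, -31343, -51515, -80219
Δ²: -4992, -8556, -13536, -20172, -28704
Δ³: -3564, -4980, -6636, -8532
Δ⁴: -1416, -1656, -1896
Δ⁵: -240, -240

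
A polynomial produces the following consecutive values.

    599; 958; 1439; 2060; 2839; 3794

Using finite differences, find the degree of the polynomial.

3

D1: 359, 481, 621, 779, 955
D2: 122, 140, 158, 176
D3: 18, 18, 18
The third differences are constant, so the polynomial has degree 3.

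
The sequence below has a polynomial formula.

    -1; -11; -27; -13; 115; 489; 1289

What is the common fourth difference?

48

Δ: -10, -16, 14, 128, 374, 800
Δ²: -6, 30, 114, 246, 426
Δ³: 36, 84, 132, 180
Δ⁴: 48, 48, 48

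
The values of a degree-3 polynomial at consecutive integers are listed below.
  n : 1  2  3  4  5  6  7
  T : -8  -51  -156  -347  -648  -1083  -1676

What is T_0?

-3

D1: -43  -105  -191  -301  -435  -593
D2: -62  -86  -110  -134  -158
D3: -24  -24  -24  -24
The third differences are constant at -24.
Work back: -62 + 24 = -38;  -43 + 38 = -5;  -8 + 5 = -3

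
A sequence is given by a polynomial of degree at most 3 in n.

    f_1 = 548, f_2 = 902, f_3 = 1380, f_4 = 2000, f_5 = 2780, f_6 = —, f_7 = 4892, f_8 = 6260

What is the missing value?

3738

Using the first 5 terms:
354, 478, 620, 780
124, 142, 160
18, 18
Constant third difference = 18.
Extend forward: 160 + 18 = 178;  780 + 178 = 958;  2780 + 958 = 3738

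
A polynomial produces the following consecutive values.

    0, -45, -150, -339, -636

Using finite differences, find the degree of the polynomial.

3

Δ: -45, -105, -189, -297
Δ²: -60, -84, -108
Δ³: -24, -24
The third differences are constant, so the polynomial has degree 3.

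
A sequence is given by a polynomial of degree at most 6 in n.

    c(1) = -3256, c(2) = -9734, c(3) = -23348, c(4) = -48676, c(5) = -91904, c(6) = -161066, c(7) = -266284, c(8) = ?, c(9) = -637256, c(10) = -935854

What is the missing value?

Using the first 7 terms:
Δ: -6478, -13614, -25328, -43228, -69162, -105218
Δ²: -7136, -11714, -17900, -25934, -36056
Δ³: -4578, -6186, -8034, -10122
Δ⁴: -1608, -1848, -2088
Δ⁵: -240, -240
Constant fifth difference = -240.
Extend forward: -2088 − 240 = -2328;  -10122 − 2328 = -12450;  -36056 − 12450 = -48506;  -105218 − 48506 = -153724;  -266284 − 153724 = -420008

-420008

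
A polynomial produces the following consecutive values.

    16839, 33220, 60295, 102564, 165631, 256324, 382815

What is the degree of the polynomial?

5

First differences: 16381, 27075, 42269, 63067, 90693, 126491
Second differences: 10694, 15194, 20798, 27626, 35798
Third differences: 4500, 5604, 6828, 8172
Fourth differences: 1104, 1224, 1344
Fifth differences: 120, 120
The fifth differences are constant, so the polynomial has degree 5.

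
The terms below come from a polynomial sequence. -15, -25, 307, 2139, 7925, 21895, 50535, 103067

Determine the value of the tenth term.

-10, 332, 1832, 5786, 13970, 28640, 52532
342, 1500, 3954, 8184, 14670, 23892
1158, 2454, 4230, 6486, 9222
1296, 1776, 2256, 2736
480, 480, 480
Constant fifth difference = 480, so extend:
2736 + 480 = 3216;  9222 + 3216 = 12438;  23892 + 12438 = 36330;  52532 + 36330 = 88862;  103067 + 88862 = 191929
3216 + 480 = 3696;  12438 + 3696 = 16134;  36330 + 16134 = 52464;  88862 + 52464 = 141326;  191929 + 141326 = 333255

333255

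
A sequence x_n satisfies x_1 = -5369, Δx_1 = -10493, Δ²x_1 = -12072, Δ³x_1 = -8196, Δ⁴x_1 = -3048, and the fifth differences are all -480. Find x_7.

-461927

Build the table forward from the leading diagonal:
Fifth differences: -480  -480  -480  -480  -480  -480  -480
Fourth differences: -3048  -3528  -4008  -4488  -4968  -5448  -5928
Third differences: -8196  -11244  -14772  -18780  -23268  -28236  -33684
Second differences: -12072  -20268  -31512  -46284  -65064  -88332  -116568
First differences: -10493  -22565  -42833  -74345  -120629  -185693  -274025
x: -5369  -15862  -38427  -81260  -155605  -276234  -461927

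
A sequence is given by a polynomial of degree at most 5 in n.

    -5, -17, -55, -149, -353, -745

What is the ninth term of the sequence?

D1: -12  -38  -94  -204  -392
D2: -26  -56  -110  -188
D3: -30  -54  -78
D4: -24  -24
Fourth differences constant at -24.
-78 − 24 = -102;  -188 − 102 = -290;  -392 − 290 = -682;  -745 − 682 = -1427
-102 − 24 = -126;  -290 − 126 = -416;  -682 − 416 = -1098;  -1427 − 1098 = -2525
-126 − 24 = -150;  -416 − 150 = -566;  -1098 − 566 = -1664;  -2525 − 1664 = -4189

-4189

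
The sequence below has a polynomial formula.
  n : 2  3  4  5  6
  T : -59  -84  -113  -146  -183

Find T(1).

Δ: -25  -29  -33  -37
Δ²: -4  -4  -4
The second differences are constant at -4.
Work back: -25 + 4 = -21;  -59 + 21 = -38

-38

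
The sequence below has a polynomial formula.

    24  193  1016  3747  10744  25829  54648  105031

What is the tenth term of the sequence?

169  823  2731  6997  15085  28819  50383
654  1908  4266  8088  13734  21564
1254  2358  3822  5646  7830
1104  1464  1824  2184
360  360  360
The fifth differences are constant (360).
2184 + 360 = 2544;  7830 + 2544 = 10374;  21564 + 10374 = 31938;  50383 + 31938 = 82321;  105031 + 82321 = 187352
2544 + 360 = 2904;  10374 + 2904 = 13278;  31938 + 13278 = 45216;  82321 + 45216 = 127537;  187352 + 127537 = 314889

314889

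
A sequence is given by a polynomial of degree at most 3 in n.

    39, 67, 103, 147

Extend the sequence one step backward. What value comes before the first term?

Δ: 28, 36, 44
Δ²: 8, 8
The second differences are constant at 8.
Work back: 28 − 8 = 20;  39 − 20 = 19

19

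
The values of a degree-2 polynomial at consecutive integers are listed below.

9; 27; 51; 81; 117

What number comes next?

159

18 , 24 , 30 , 36
6 , 6 , 6
Second differences constant at 6.
36 + 6 = 42;  117 + 42 = 159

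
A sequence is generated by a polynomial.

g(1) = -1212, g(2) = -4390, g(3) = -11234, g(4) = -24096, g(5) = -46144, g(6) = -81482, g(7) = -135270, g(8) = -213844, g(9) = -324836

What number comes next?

D1: -3178, -6844, -12862, -22048, -35338, -53788, -78574, -110992
D2: -3666, -6018, -9186, -13290, -18450, -24786, -32418
D3: -2352, -3168, -4104, -5160, -6336, -7632
D4: -816, -936, -1056, -1176, -1296
D5: -120, -120, -120, -120
Fifth differences constant at -120.
-1296 − 120 = -1416;  -7632 − 1416 = -9048;  -32418 − 9048 = -41466;  -110992 − 41466 = -152458;  -324836 − 152458 = -477294

-477294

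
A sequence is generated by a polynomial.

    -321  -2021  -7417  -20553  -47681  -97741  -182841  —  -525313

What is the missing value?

-318737

Using the first 7 terms:
D1: -1700  -5396  -13136  -27128  -50060  -85100
D2: -3696  -7740  -13992  -22932  -35040
D3: -4044  -6252  -8940  -12108
D4: -2208  -2688  -3168
D5: -480  -480
Constant fifth difference = -480.
Extend forward: -3168 − 480 = -3648;  -12108 − 3648 = -15756;  -35040 − 15756 = -50796;  -85100 − 50796 = -135896;  -182841 − 135896 = -318737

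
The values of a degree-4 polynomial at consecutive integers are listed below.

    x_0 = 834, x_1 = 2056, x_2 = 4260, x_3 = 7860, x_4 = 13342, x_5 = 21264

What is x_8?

Δ: 1222  2204  3600  5482  7922
Δ²: 982  1396  1882  2440
Δ³: 414  486  558
Δ⁴: 72  72
The fourth differences are constant (72).
558 + 72 = 630;  2440 + 630 = 3070;  7922 + 3070 = 10992;  21264 + 10992 = 32256
630 + 72 = 702;  3070 + 702 = 3772;  10992 + 3772 = 14764;  32256 + 14764 = 47020
702 + 72 = 774;  3772 + 774 = 4546;  14764 + 4546 = 19310;  47020 + 19310 = 66330

66330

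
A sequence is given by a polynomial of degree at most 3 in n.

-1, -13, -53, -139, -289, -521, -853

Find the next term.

D1: -12  -40  -86  -150  -232  -332
D2: -28  -46  -64  -82  -100
D3: -18  -18  -18  -18
Third differences constant at -18.
-100 − 18 = -118;  -332 − 118 = -450;  -853 − 450 = -1303

-1303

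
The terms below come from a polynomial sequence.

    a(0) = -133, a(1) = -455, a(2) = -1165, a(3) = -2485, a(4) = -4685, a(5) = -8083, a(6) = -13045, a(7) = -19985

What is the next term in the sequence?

First differences: -322, -710, -1320, -2200, -3398, -4962, -6940
Second differences: -388, -610, -880, -1198, -1564, -1978
Third differences: -222, -270, -318, -366, -414
Fourth differences: -48, -48, -48, -48
The fourth differences are constant (-48).
-414 − 48 = -462;  -1978 − 462 = -2440;  -6940 − 2440 = -9380;  -19985 − 9380 = -29365

-29365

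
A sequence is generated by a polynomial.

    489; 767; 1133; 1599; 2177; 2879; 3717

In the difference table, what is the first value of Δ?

278

D1: 278, 366, 466, 578, 702, 838
D2: 88, 100, 112, 124, 136
D3: 12, 12, 12, 12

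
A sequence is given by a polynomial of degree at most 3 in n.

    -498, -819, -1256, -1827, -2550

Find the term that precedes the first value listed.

-275

-321  -437  -571  -723
-116  -134  -152
-18  -18
The third differences are constant at -18.
Work back: -116 + 18 = -98;  -321 + 98 = -223;  -498 + 223 = -275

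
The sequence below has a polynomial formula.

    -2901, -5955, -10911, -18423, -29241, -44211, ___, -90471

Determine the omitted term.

-64275

Using the first 6 terms:
First differences: -3054  -4956  -7512  -10818  -14970
Second differences: -1902  -2556  -3306  -4152
Third differences: -654  -750  -846
Fourth differences: -96  -96
Constant fourth difference = -96.
Extend forward: -846 − 96 = -942;  -4152 − 942 = -5094;  -14970 − 5094 = -20064;  -44211 − 20064 = -64275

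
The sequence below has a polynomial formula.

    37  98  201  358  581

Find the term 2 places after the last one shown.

1273

Δ: 61, 103, 157, 223
Δ²: 42, 54, 66
Δ³: 12, 12
Third differences constant at 12.
66 + 12 = 78;  223 + 78 = 301;  581 + 301 = 882
78 + 12 = 90;  301 + 90 = 391;  882 + 391 = 1273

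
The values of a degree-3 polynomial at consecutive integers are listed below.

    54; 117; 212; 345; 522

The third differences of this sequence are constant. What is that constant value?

6

Δ: 63, 95, 133, 177
Δ²: 32, 38, 44
Δ³: 6, 6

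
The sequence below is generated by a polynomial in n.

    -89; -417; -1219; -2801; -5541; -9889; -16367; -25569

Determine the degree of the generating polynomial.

4

Δ: -328, -802, -1582, -2740, -4348, -6478, -9202
Δ²: -474, -780, -1158, -1608, -2130, -2724
Δ³: -306, -378, -450, -522, -594
Δ⁴: -72, -72, -72, -72
The fourth differences are constant, so the polynomial has degree 4.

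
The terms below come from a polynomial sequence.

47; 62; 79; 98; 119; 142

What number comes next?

167

15  17  19  21  23
2  2  2  2
The second differences are constant (2).
23 + 2 = 25;  142 + 25 = 167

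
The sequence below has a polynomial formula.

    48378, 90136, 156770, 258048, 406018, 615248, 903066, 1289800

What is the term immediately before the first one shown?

41758, 66634, 101278, 147970, 209230, 287818, 386734
24876, 34644, 46692, 61260, 78588, 98916
9768, 12048, 14568, 17328, 20328
2280, 2520, 2760, 3000
240, 240, 240
The fifth differences are constant at 240.
Work back: 2280 − 240 = 2040;  9768 − 2040 = 7728;  24876 − 7728 = 17148;  41758 − 17148 = 24610;  48378 − 24610 = 23768

23768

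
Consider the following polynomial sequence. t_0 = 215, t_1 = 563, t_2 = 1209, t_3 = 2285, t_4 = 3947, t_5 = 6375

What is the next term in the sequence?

9773

D1: 348  646  1076  1662  2428
D2: 298  430  586  766
D3: 132  156  180
D4: 24  24
Fourth differences constant at 24.
180 + 24 = 204;  766 + 204 = 970;  2428 + 970 = 3398;  6375 + 3398 = 9773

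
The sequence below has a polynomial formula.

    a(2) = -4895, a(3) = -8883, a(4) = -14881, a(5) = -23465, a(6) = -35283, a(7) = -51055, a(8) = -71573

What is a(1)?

-2413

D1: -3988, -5998, -8584, -11818, -15772, -20518
D2: -2010, -2586, -3234, -3954, -4746
D3: -576, -648, -720, -792
D4: -72, -72, -72
The fourth differences are constant at -72.
Work back: -576 + 72 = -504;  -2010 + 504 = -1506;  -3988 + 1506 = -2482;  -4895 + 2482 = -2413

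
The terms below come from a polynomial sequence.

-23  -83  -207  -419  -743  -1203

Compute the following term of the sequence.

-60  -124  -212  -324  -460
-64  -88  -112  -136
-24  -24  -24
Constant third difference = -24, so extend:
-136 − 24 = -160;  -460 − 160 = -620;  -1203 − 620 = -1823

-1823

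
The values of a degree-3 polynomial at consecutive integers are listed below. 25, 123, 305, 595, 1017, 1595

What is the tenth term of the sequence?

5947

First differences: 98, 182, 290, 422, 578
Second differences: 84, 108, 132, 156
Third differences: 24, 24, 24
Third differences constant at 24.
156 + 24 = 180;  578 + 180 = 758;  1595 + 758 = 2353
180 + 24 = 204;  758 + 204 = 962;  2353 + 962 = 3315
204 + 24 = 228;  962 + 228 = 1190;  3315 + 1190 = 4505
228 + 24 = 252;  1190 + 252 = 1442;  4505 + 1442 = 5947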